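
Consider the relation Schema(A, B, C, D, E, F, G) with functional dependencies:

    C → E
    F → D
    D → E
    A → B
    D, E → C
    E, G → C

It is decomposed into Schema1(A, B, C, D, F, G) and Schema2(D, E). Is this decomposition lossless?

Common attributes: Schema1 ∩ Schema2 = {D}.
Closure of {D}: D → E applies, adding E; D, E → C applies, adding C. So (D)⁺ = {C, D, E}.
This closure contains every attribute of Schema2, so Schema1 ∩ Schema2 → Schema2. The join is lossless.

Yes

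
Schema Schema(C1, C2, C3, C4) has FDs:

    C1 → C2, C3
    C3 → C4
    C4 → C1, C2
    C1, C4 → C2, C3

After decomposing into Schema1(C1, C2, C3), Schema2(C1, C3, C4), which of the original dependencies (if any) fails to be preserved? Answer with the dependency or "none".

C1 → C2, C3 lies within Schema1.
C3 → C4 lies within Schema2.
C4 → C1, C2: restricted closure across fragments reaches C1, C2.
C1, C4 → C2, C3: restricted closure across fragments reaches C2, C3.
Every dependency is enforceable on the fragments, so the decomposition is dependency-preserving.

none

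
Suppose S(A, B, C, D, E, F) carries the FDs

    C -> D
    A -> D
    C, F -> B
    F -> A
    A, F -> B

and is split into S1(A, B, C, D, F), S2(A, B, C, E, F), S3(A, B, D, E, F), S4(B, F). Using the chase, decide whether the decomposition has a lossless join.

Chase test. Columns are A, B, C, D, E, F; row i has aⱼ where attribute j ∈ Si, else bᵢⱼ.
Initial tableau (one row per fragment):
  row 1: a1 a2 a3 a4 b15 a6
  row 2: a1 a2 a3 b24 a5 a6
  row 3: a1 a2 b33 a4 a5 a6
  row 4: b41 a2 b43 b44 b45 a6
Rows 1 and 2 agree on C; apply C→D and equate their D entries.
Rows 1 and 4 agree on F; apply F→A and equate their A entries.
Rows 1 and 4 agree on A; apply A→D and equate their D entries.
Row 2 is now all distinguished symbols — the join is lossless.

Yes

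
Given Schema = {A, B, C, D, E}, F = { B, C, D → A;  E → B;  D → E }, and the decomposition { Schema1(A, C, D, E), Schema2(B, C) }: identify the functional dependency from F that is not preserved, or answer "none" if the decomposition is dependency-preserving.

E → B

Check E → B: no single fragment contains all of {B, E}, and the restricted closure of {E} across the fragments never reaches {B}.
B, C, D → A is preserved.
D → E is preserved.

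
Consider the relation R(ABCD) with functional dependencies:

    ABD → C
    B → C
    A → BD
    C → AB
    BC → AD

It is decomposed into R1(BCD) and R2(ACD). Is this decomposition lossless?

Common attributes: R1 ∩ R2 = {CD}.
Closure of {CD}: C → AB applies, adding AB. So (CD)⁺ = {ABCD}.
This closure contains every attribute of R1, so R1 ∩ R2 → R1. The join is lossless.

Yes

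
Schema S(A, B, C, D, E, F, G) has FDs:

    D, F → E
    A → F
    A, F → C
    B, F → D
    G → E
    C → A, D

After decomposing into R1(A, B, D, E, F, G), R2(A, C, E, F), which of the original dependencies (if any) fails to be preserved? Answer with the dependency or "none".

D, F → E lies within R1.
A → F lies within R1.
A, F → C lies within R2.
B, F → D lies within R1.
G → E lies within R1.
C → A, D: restricted closure across fragments reaches A, D.
Every dependency is enforceable on the fragments, so the decomposition is dependency-preserving.

none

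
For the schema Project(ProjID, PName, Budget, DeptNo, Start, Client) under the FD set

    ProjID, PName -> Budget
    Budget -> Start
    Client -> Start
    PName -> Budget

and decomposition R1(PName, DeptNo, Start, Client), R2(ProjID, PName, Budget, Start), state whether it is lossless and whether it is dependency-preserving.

Lossless test: (PName, Start)⁺ = {PName, Budget, Start}, which is a superkey of neither fragment — lossy.
Dependency preservation: every FD's attributes lie within a single fragment, so each can be enforced locally — preserved.

lossy but dependency-preserving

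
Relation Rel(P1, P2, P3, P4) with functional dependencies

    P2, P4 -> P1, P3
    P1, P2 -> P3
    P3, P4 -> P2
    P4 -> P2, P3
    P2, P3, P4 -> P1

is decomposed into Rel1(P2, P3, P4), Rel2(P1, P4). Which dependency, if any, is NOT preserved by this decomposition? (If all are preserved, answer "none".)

P1, P2 -> P3

Check P1, P2 → P3: no single fragment contains all of {P1, P2, P3}, and the restricted closure of {P1, P2} across the fragments never reaches {P3}.
P2, P4 → P1, P3 is preserved.
P3, P4 → P2 is preserved.
P4 → P2, P3 is preserved.
P2, P3, P4 → P1 is preserved.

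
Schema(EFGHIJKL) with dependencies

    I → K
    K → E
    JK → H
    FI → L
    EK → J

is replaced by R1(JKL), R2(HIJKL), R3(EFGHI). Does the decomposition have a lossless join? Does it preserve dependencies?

Lossless test (chase): Rows 2 and 3 agree on I; apply I→K and equate their K entries. Rows 1 and 2 agree on K; apply K→E and equate their E entries. Rows 1 and 3 agree on K; apply K→E and equate their E entries. Rows 1 and 2 agree on JK; apply JK→H and equate their H entries. Rows 1 and 3 agree on EK; apply EK→J and equate their J entries. No row becomes fully distinguished — the join is lossy.
Dependency preservation: the restricted closure of {K} across the fragments never reaches {E}, so K → E cannot be enforced without a join — not preserved.

lossy and not dependency-preserving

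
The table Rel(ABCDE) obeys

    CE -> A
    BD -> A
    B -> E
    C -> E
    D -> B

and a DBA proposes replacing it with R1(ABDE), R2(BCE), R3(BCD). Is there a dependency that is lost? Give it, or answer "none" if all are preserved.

CE -> A

Check CE → A: no single fragment contains all of {ACE}, and the restricted closure of {CE} across the fragments never reaches {A}.
BD → A is preserved.
B → E is preserved.
C → E is preserved.
D → B is preserved.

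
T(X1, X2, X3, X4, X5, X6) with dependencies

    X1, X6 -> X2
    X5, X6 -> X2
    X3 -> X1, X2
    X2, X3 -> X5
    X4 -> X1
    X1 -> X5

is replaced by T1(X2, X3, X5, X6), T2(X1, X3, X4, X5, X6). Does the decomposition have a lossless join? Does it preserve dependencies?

Lossless test: (X3, X5, X6)⁺ = {X1, X2, X3, X5, X6}, which contains all of one fragment — lossless.
Dependency preservation: X1, X6 → X2; X3 → X1, X2 are not contained in any single fragment, but the restricted closure of each left-hand side across the fragments still reaches the right-hand side; the remaining FDs each lie inside some fragment. All dependencies are preserved.

lossless and dependency-preserving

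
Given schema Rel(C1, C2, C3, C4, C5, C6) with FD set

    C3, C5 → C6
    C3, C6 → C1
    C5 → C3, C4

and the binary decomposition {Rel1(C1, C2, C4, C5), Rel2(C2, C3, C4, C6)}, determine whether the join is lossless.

No

Common attributes: Rel1 ∩ Rel2 = {C2, C4}.
No dependency enlarges {C2, C4}, so (C2, C4)⁺ = {C2, C4}.
The closure contains neither all of Rel1 = {C1, C2, C4, C5} nor all of Rel2 = {C2, C3, C4, C6}, so the common attributes are not a superkey of either fragment. The join is lossy.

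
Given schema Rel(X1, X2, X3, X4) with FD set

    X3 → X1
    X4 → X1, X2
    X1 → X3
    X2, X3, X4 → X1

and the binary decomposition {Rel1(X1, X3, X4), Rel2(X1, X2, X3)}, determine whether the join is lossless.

No

Common attributes: Rel1 ∩ Rel2 = {X1, X3}.
No dependency enlarges {X1, X3}, so (X1, X3)⁺ = {X1, X3}.
The closure contains neither all of Rel1 = {X1, X3, X4} nor all of Rel2 = {X1, X2, X3}, so the common attributes are not a superkey of either fragment. The join is lossy.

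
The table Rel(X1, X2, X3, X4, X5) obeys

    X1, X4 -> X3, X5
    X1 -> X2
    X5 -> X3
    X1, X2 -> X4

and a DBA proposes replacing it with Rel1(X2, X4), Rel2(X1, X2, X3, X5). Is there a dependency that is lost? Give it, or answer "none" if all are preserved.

X1, X2 -> X4

Check X1, X2 → X4: no single fragment contains all of {X1, X2, X4}, and the restricted closure of {X1, X2} across the fragments never reaches {X4}.
X1, X4 → X3, X5 is preserved.
X1 → X2 is preserved.
X5 → X3 is preserved.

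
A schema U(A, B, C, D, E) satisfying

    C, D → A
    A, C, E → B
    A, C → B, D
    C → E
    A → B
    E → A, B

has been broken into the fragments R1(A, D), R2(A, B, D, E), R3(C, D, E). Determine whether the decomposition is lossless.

Chase test. Columns are A, B, C, D, E; row i has aⱼ where attribute j ∈ Ri, else bᵢⱼ.
Initial tableau (one row per fragment):
  row 1: a1 b12 b13 a4 b15
  row 2: a1 a2 b23 a4 a5
  row 3: b31 b32 a3 a4 a5
Rows 1 and 2 agree on A; apply A→B and equate their B entries.
Rows 2 and 3 agree on E; apply E→A, B and equate their A, B entries.
Row 3 is now all distinguished symbols — the join is lossless.

Yes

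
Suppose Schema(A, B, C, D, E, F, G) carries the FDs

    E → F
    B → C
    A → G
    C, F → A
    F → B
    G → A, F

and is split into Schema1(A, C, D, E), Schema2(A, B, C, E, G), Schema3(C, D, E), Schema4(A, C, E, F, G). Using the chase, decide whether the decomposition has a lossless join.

Chase test. Columns are A, B, C, D, E, F, G; row i has aⱼ where attribute j ∈ Schemai, else bᵢⱼ.
Initial tableau (one row per fragment):
  row 1: a1 b12 a3 a4 a5 b16 b17
  row 2: a1 a2 a3 b24 a5 b26 a7
  row 3: b31 b32 a3 a4 a5 b36 b37
  row 4: a1 b42 a3 b44 a5 a6 a7
Rows 1 and 2 agree on E; apply E→F and equate their F entries.
Rows 1 and 3 agree on E; apply E→F and equate their F entries.
Rows 1 and 4 agree on E; apply E→F and equate their F entries.
Rows 1 and 2 agree on A; apply A→G and equate their G entries.
Rows 1 and 3 agree on C, F; apply C, F→A and equate their A entries.
Rows 1 and 2 agree on F; apply F→B and equate their B entries.
Rows 1 and 3 agree on F; apply F→B and equate their B entries.
Rows 1 and 4 agree on F; apply F→B and equate their B entries.
Rows 1 and 3 agree on A; apply A→G and equate their G entries.
Row 1 is now all distinguished symbols — the join is lossless.

Yes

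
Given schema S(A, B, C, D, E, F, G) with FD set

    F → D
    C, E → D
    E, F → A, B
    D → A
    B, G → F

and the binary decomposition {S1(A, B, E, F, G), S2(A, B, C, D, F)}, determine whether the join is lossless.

No

Common attributes: S1 ∩ S2 = {A, B, F}.
Closure of {A, B, F}: F → D applies, adding D. So (A, B, F)⁺ = {A, B, D, F}.
The closure contains neither all of S1 = {A, B, E, F, G} nor all of S2 = {A, B, C, D, F}, so the common attributes are not a superkey of either fragment. The join is lossy.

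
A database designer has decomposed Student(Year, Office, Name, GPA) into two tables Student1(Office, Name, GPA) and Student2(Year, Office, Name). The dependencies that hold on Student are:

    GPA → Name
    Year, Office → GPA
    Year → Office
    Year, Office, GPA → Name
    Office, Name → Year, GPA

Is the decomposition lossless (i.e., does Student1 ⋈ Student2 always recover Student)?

Common attributes: Student1 ∩ Student2 = {Office, Name}.
Closure of {Office, Name}: Office, Name → Year, GPA applies, adding Year, GPA. So (Office, Name)⁺ = {Year, Office, Name, GPA}.
This closure contains every attribute of Student1, so Student1 ∩ Student2 → Student1. The join is lossless.

Yes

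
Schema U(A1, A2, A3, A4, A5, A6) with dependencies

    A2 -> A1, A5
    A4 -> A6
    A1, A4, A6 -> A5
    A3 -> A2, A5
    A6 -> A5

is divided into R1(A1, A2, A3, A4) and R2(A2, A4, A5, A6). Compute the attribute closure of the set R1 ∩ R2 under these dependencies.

R1 ∩ R2 = {A2, A4}.
A2 → A1, A5 applies, adding A1, A5
A4 → A6 applies, adding A6
Closure: {A1, A2, A4, A5, A6}.

A1, A2, A4, A5, A6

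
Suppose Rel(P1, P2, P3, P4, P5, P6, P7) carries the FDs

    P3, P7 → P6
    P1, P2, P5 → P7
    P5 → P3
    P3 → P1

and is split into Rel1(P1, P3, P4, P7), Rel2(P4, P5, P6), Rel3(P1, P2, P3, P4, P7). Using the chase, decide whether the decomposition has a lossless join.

No

Chase test. Columns are P1, P2, P3, P4, P5, P6, P7; row i has aⱼ where attribute j ∈ Reli, else bᵢⱼ.
Initial tableau (one row per fragment):
  row 1: a1 b12 a3 a4 b15 b16 a7
  row 2: b21 b22 b23 a4 a5 a6 b27
  row 3: a1 a2 a3 a4 b35 b36 a7
Rows 1 and 3 agree on P3, P7; apply P3, P7→P6 and equate their P6 entries.
No row becomes fully distinguished — the join is lossy.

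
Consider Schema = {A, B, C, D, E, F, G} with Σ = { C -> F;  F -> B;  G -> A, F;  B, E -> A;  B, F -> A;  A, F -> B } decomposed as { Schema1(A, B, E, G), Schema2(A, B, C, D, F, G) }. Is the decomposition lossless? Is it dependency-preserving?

Lossless test: (A, B, G)⁺ = {A, B, F, G}, which is a superkey of neither fragment — lossy.
Dependency preservation: every FD's attributes lie within a single fragment, so each can be enforced locally — preserved.

lossy but dependency-preserving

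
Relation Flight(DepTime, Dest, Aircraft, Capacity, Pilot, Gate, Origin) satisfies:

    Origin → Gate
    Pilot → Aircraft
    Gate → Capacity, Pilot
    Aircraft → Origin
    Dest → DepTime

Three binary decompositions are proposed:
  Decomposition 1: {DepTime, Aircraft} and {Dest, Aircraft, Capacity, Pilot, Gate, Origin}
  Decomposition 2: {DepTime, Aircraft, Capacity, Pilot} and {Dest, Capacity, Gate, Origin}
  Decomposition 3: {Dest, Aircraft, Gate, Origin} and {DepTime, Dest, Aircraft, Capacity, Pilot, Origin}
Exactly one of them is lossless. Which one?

Decomposition 1: common = {Aircraft}, closure = {Aircraft, Capacity, Pilot, Gate, Origin} → lossy.
Decomposition 2: common = {Capacity}, closure = {Capacity} → lossy.
Decomposition 3: common = {Dest, Aircraft, Origin}, closure = {DepTime, Dest, Aircraft, Capacity, Pilot, Gate, Origin} → lossless.

Decomposition 3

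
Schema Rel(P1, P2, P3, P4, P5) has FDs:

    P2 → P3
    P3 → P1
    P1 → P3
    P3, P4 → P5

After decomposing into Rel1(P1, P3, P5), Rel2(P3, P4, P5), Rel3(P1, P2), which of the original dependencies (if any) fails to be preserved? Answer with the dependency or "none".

none

P2 → P3: restricted closure across fragments reaches P3.
P3 → P1 lies within Rel1.
P1 → P3 lies within Rel1.
P3, P4 → P5 lies within Rel2.
Every dependency is enforceable on the fragments, so the decomposition is dependency-preserving.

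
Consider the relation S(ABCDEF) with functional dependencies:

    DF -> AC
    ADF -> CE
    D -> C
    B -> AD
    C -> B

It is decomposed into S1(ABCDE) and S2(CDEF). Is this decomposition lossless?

Yes

Common attributes: S1 ∩ S2 = {CDE}.
Closure of {CDE}: C → B applies, adding B; B → AD applies, adding A. So (CDE)⁺ = {ABCDE}.
This closure contains every attribute of S1, so S1 ∩ S2 → S1. The join is lossless.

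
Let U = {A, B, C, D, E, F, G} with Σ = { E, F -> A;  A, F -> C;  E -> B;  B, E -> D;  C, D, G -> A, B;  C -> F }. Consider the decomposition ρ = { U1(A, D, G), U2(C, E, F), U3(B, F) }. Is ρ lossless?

No

Chase test. Columns are A, B, C, D, E, F, G; row i has aⱼ where attribute j ∈ Ui, else bᵢⱼ.
Initial tableau (one row per fragment):
  row 1: a1 b12 b13 a4 b15 b16 a7
  row 2: b21 b22 a3 b24 a5 a6 b27
  row 3: b31 a2 b33 b34 b35 a6 b37
No row becomes fully distinguished — the join is lossy.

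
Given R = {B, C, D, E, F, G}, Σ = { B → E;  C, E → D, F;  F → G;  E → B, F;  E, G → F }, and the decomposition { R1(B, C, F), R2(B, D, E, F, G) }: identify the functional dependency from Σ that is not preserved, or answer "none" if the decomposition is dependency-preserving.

C, E → D, F

Check C, E → D, F: no single fragment contains all of {C, D, E, F}, and the restricted closure of {C, E} across the fragments never reaches {D, F}.
B → E is preserved.
F → G is preserved.
E → B, F is preserved.
E, G → F is preserved.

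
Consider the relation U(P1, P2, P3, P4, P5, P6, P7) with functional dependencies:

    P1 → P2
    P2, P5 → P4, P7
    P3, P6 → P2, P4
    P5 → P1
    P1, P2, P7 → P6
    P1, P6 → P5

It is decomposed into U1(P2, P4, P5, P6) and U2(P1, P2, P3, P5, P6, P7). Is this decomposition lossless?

Yes

Common attributes: U1 ∩ U2 = {P2, P5, P6}.
Closure of {P2, P5, P6}: P2, P5 → P4, P7 applies, adding P4, P7; P5 → P1 applies, adding P1. So (P2, P5, P6)⁺ = {P1, P2, P4, P5, P6, P7}.
This closure contains every attribute of U1, so U1 ∩ U2 → U1. The join is lossless.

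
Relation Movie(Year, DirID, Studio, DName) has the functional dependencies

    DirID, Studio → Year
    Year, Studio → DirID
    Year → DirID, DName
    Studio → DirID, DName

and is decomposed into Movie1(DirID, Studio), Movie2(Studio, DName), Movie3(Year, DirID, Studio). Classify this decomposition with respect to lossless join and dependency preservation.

lossless but not dependency-preserving

Lossless test (chase): Rows 1 and 3 agree on DirID, Studio; apply DirID, Studio→Year and equate their Year entries. Rows 1 and 3 agree on Year; apply Year→DirID, DName and equate their DirID, DName entries. Rows 1 and 2 agree on Studio; apply Studio→DirID, DName and equate their DirID, DName entries. Rows 1 and 2 agree on DirID, Studio; apply DirID, Studio→Year and equate their Year entries. Row 1 is now all distinguished symbols — the join is lossless.
Dependency preservation: the restricted closure of {Year} across the fragments never reaches {DirID, DName}, so Year → DirID, DName cannot be enforced without a join — not preserved.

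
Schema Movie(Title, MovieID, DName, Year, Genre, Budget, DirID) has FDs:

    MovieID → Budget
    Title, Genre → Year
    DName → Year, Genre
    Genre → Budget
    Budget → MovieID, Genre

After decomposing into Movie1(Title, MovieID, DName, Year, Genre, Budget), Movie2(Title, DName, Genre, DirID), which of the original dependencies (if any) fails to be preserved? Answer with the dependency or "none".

MovieID → Budget lies within Movie1.
Title, Genre → Year lies within Movie1.
DName → Year, Genre lies within Movie1.
Genre → Budget lies within Movie1.
Budget → MovieID, Genre lies within Movie1.
Every dependency is enforceable on the fragments, so the decomposition is dependency-preserving.

none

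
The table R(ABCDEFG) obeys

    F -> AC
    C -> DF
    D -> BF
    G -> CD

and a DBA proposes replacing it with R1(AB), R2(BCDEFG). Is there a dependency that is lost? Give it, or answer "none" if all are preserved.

F -> AC

Check F → AC: no single fragment contains all of {ACF}, and the restricted closure of {F} across the fragments never reaches {AC}.
C → DF is preserved.
D → BF is preserved.
G → CD is preserved.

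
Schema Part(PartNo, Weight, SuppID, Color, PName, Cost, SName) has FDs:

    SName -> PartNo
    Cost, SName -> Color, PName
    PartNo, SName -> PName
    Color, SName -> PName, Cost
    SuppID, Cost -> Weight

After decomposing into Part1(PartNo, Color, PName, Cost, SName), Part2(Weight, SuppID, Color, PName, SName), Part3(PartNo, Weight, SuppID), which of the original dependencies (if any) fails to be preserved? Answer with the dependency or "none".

Check SuppID, Cost → Weight: no single fragment contains all of {Weight, SuppID, Cost}, and the restricted closure of {SuppID, Cost} across the fragments never reaches {Weight}.
SName → PartNo is preserved.
Cost, SName → Color, PName is preserved.
PartNo, SName → PName is preserved.
Color, SName → PName, Cost is preserved.

SuppID, Cost -> Weight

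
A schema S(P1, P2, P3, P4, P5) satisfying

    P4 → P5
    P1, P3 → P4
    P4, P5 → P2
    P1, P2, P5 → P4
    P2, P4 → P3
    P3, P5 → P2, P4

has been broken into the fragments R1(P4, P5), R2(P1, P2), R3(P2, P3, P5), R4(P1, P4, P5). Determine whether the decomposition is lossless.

Chase test. Columns are P1, P2, P3, P4, P5; row i has aⱼ where attribute j ∈ Ri, else bᵢⱼ.
Initial tableau (one row per fragment):
  row 1: b11 b12 b13 a4 a5
  row 2: a1 a2 b23 b24 b25
  row 3: b31 a2 a3 b34 a5
  row 4: a1 b42 b43 a4 a5
Rows 1 and 4 agree on P4, P5; apply P4, P5→P2 and equate their P2 entries.
Rows 1 and 4 agree on P2, P4; apply P2, P4→P3 and equate their P3 entries.
No row becomes fully distinguished — the join is lossy.

No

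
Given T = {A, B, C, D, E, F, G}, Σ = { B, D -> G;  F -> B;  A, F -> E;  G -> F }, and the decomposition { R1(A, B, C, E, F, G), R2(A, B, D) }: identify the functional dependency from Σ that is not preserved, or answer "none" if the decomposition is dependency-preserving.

Check B, D → G: no single fragment contains all of {B, D, G}, and the restricted closure of {B, D} across the fragments never reaches {G}.
F → B is preserved.
A, F → E is preserved.
G → F is preserved.

B, D -> G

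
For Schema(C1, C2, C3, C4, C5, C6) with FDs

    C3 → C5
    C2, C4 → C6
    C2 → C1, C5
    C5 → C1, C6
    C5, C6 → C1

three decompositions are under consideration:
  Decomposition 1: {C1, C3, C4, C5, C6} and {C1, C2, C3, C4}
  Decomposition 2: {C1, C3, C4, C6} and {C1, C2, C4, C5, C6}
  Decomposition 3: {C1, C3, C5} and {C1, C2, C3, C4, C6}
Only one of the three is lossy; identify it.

Decomposition 1: common = {C1, C3, C4}, closure = {C1, C3, C4, C5, C6} → lossless.
Decomposition 2: common = {C1, C4, C6}, closure = {C1, C4, C6} → lossy.
Decomposition 3: common = {C1, C3}, closure = {C1, C3, C5, C6} → lossless.

Decomposition 2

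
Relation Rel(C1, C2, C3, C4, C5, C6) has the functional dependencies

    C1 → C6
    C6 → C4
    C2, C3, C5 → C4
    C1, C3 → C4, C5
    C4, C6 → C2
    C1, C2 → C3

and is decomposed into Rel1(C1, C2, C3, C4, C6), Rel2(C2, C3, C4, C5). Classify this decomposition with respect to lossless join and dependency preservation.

lossy and not dependency-preserving

Lossless test: (C2, C3, C4)⁺ = {C2, C3, C4}, which is a superkey of neither fragment — lossy.
Dependency preservation: the restricted closure of {C1, C3} across the fragments never reaches {C4, C5}, so C1, C3 → C4, C5 cannot be enforced without a join — not preserved.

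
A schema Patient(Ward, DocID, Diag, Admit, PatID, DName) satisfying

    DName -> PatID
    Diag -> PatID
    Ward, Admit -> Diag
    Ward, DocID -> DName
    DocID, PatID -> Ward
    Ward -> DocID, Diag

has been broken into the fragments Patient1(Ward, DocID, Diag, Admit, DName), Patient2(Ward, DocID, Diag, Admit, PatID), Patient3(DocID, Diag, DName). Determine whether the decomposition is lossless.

Yes

Chase test. Columns are Ward, DocID, Diag, Admit, PatID, DName; row i has aⱼ where attribute j ∈ Patienti, else bᵢⱼ.
Initial tableau (one row per fragment):
  row 1: a1 a2 a3 a4 b15 a6
  row 2: a1 a2 a3 a4 a5 b26
  row 3: b31 a2 a3 b34 b35 a6
Rows 1 and 3 agree on DName; apply DName→PatID and equate their PatID entries.
Rows 1 and 2 agree on Diag; apply Diag→PatID and equate their PatID entries.
Rows 1 and 2 agree on Ward, DocID; apply Ward, DocID→DName and equate their DName entries.
Rows 1 and 3 agree on DocID, PatID; apply DocID, PatID→Ward and equate their Ward entries.
Row 1 is now all distinguished symbols — the join is lossless.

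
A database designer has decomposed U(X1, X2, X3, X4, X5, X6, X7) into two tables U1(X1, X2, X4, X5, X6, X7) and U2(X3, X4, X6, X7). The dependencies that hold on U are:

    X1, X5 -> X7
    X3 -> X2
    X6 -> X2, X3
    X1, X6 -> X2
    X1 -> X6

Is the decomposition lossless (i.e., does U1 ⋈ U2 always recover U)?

Yes

Common attributes: U1 ∩ U2 = {X4, X6, X7}.
Closure of {X4, X6, X7}: X6 → X2, X3 applies, adding X2, X3. So (X4, X6, X7)⁺ = {X2, X3, X4, X6, X7}.
This closure contains every attribute of U2, so U1 ∩ U2 → U2. The join is lossless.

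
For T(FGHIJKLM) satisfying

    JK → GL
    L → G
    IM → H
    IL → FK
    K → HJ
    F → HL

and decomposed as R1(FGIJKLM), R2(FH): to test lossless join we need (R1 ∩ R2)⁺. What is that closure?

FGHL

R1 ∩ R2 = {F}.
F → HL applies, adding HL
L → G applies, adding G
Closure: {FGHL}.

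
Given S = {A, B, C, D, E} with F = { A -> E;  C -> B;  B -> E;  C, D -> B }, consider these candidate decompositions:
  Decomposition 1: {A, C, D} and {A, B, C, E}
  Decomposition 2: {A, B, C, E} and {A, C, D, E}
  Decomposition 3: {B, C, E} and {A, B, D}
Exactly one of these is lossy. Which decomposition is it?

Decomposition 3

Decomposition 1: common = {A, C}, closure = {A, B, C, E} → lossless.
Decomposition 2: common = {A, C, E}, closure = {A, B, C, E} → lossless.
Decomposition 3: common = {B}, closure = {B, E} → lossy.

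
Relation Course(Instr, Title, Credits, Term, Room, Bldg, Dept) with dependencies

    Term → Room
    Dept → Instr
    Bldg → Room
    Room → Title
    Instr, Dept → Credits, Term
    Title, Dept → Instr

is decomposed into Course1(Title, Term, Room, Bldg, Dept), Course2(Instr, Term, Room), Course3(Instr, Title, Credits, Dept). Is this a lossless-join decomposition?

Yes

Chase test. Columns are Instr, Title, Credits, Term, Room, Bldg, Dept; row i has aⱼ where attribute j ∈ Coursei, else bᵢⱼ.
Initial tableau (one row per fragment):
  row 1: b11 a2 b13 a4 a5 a6 a7
  row 2: a1 b22 b23 a4 a5 b26 b27
  row 3: a1 a2 a3 b34 b35 b36 a7
Rows 1 and 3 agree on Dept; apply Dept→Instr and equate their Instr entries.
Rows 1 and 2 agree on Room; apply Room→Title and equate their Title entries.
Rows 1 and 3 agree on Instr, Dept; apply Instr, Dept→Credits, Term and equate their Credits, Term entries.
Rows 1 and 3 agree on Term; apply Term→Room and equate their Room entries.
Row 1 is now all distinguished symbols — the join is lossless.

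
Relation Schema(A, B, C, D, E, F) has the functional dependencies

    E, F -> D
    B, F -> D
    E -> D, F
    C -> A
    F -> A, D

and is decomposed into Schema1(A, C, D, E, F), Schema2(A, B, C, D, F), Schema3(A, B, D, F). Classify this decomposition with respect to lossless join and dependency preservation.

Lossless test (chase): applying each FD to every pair of rows produces no changes in the tableau, so no row becomes fully distinguished — the join is lossy.
Dependency preservation: every FD's attributes lie within a single fragment, so each can be enforced locally — preserved.

lossy but dependency-preserving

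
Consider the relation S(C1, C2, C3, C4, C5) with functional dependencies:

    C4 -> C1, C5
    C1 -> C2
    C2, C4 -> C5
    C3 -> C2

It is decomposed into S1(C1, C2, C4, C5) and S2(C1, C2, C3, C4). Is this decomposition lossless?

Yes

Common attributes: S1 ∩ S2 = {C1, C2, C4}.
Closure of {C1, C2, C4}: C4 → C1, C5 applies, adding C5. So (C1, C2, C4)⁺ = {C1, C2, C4, C5}.
This closure contains every attribute of S1, so S1 ∩ S2 → S1. The join is lossless.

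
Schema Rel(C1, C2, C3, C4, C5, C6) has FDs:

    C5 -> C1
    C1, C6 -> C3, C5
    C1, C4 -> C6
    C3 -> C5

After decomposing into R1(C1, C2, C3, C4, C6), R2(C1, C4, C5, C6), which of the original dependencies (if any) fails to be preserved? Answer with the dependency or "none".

Check C3 → C5: no single fragment contains all of {C3, C5}, and the restricted closure of {C3} across the fragments never reaches {C5}.
C5 → C1 is preserved.
C1, C6 → C3, C5 is preserved.
C1, C4 → C6 is preserved.

C3 -> C5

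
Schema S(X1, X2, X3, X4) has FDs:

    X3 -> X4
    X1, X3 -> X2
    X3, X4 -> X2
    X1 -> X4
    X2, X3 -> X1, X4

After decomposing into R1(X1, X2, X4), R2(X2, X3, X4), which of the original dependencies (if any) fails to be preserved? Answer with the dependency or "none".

X2, X3 -> X1, X4

Check X2, X3 → X1, X4: no single fragment contains all of {X1, X2, X3, X4}, and the restricted closure of {X2, X3} across the fragments never reaches {X1, X4}.
X3 → X4 is preserved.
X1, X3 → X2 is preserved.
X3, X4 → X2 is preserved.
X1 → X4 is preserved.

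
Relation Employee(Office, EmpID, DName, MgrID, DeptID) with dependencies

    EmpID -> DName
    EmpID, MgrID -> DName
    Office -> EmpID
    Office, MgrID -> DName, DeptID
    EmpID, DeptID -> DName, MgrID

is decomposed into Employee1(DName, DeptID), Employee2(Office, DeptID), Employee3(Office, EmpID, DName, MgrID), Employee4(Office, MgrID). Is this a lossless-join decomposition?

No

Chase test. Columns are Office, EmpID, DName, MgrID, DeptID; row i has aⱼ where attribute j ∈ Employeei, else bᵢⱼ.
Initial tableau (one row per fragment):
  row 1: b11 b12 a3 b14 a5
  row 2: a1 b22 b23 b24 a5
  row 3: a1 a2 a3 a4 b35
  row 4: a1 b42 b43 a4 b45
Rows 2 and 3 agree on Office; apply Office→EmpID and equate their EmpID entries.
Rows 2 and 4 agree on Office; apply Office→EmpID and equate their EmpID entries.
Rows 3 and 4 agree on Office, MgrID; apply Office, MgrID→DName, DeptID and equate their DName, DeptID entries.
Rows 2 and 3 agree on EmpID; apply EmpID→DName and equate their DName entries.
No row becomes fully distinguished — the join is lossy.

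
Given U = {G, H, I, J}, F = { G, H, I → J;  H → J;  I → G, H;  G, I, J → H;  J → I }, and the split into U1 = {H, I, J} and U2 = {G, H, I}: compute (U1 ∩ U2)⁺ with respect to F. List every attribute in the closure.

U1 ∩ U2 = {H, I}.
H → J applies, adding J
I → G, H applies, adding G
Closure: {G, H, I, J}.

G, H, I, J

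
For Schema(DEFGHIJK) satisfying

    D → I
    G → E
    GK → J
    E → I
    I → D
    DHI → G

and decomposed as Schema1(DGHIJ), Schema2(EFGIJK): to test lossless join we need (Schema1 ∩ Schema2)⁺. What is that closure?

DEGIJ

Schema1 ∩ Schema2 = {GIJ}.
G → E applies, adding E
I → D applies, adding D
Closure: {DEGIJ}.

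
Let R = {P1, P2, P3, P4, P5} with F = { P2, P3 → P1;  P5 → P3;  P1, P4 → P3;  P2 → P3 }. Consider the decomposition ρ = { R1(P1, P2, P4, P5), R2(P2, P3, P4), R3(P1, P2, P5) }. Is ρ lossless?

Chase test. Columns are P1, P2, P3, P4, P5; row i has aⱼ where attribute j ∈ Ri, else bᵢⱼ.
Initial tableau (one row per fragment):
  row 1: a1 a2 b13 a4 a5
  row 2: b21 a2 a3 a4 b25
  row 3: a1 a2 b33 b34 a5
Rows 1 and 3 agree on P5; apply P5→P3 and equate their P3 entries.
Rows 1 and 2 agree on P2; apply P2→P3 and equate their P3 entries.
Rows 1 and 2 agree on P2, P3; apply P2, P3→P1 and equate their P1 entries.
Row 1 is now all distinguished symbols — the join is lossless.

Yes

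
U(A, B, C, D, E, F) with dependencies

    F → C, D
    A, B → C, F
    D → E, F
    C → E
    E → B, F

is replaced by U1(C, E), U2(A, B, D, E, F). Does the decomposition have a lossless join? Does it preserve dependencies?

lossless and dependency-preserving

Lossless test: (E)⁺ = {B, C, D, E, F}, which contains all of one fragment — lossless.
Dependency preservation: F → C, D; A, B → C, F are not contained in any single fragment, but the restricted closure of each left-hand side across the fragments still reaches the right-hand side; the remaining FDs each lie inside some fragment. All dependencies are preserved.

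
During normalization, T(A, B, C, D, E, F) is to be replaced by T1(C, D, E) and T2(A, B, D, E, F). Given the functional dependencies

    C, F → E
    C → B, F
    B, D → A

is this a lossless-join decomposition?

Common attributes: T1 ∩ T2 = {D, E}.
No dependency enlarges {D, E}, so (D, E)⁺ = {D, E}.
The closure contains neither all of T1 = {C, D, E} nor all of T2 = {A, B, D, E, F}, so the common attributes are not a superkey of either fragment. The join is lossy.

No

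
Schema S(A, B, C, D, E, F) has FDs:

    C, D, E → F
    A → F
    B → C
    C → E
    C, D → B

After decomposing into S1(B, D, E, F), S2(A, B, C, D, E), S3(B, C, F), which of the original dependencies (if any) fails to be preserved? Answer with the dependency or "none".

Check A → F: no single fragment contains all of {A, F}, and the restricted closure of {A} across the fragments never reaches {F}.
C, D, E → F is preserved.
B → C is preserved.
C → E is preserved.
C, D → B is preserved.

A → F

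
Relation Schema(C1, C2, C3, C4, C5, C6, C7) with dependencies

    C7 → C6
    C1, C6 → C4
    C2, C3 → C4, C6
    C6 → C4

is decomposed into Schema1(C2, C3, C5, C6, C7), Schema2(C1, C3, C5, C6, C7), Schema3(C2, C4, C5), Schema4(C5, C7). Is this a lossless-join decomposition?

Chase test. Columns are C1, C2, C3, C4, C5, C6, C7; row i has aⱼ where attribute j ∈ Schemai, else bᵢⱼ.
Initial tableau (one row per fragment):
  row 1: b11 a2 a3 b14 a5 a6 a7
  row 2: a1 b22 a3 b24 a5 a6 a7
  row 3: b31 a2 b33 a4 a5 b36 b37
  row 4: b41 b42 b43 b44 a5 b46 a7
Rows 1 and 4 agree on C7; apply C7→C6 and equate their C6 entries.
Rows 1 and 2 agree on C6; apply C6→C4 and equate their C4 entries.
Rows 1 and 4 agree on C6; apply C6→C4 and equate their C4 entries.
No row becomes fully distinguished — the join is lossy.

No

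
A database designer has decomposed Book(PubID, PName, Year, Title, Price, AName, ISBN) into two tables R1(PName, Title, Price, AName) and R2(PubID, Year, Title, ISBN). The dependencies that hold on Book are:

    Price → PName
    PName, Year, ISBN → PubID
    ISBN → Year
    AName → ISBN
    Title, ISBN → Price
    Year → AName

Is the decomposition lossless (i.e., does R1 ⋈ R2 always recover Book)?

No

Common attributes: R1 ∩ R2 = {Title}.
No dependency enlarges {Title}, so (Title)⁺ = {Title}.
The closure contains neither all of R1 = {PName, Title, Price, AName} nor all of R2 = {PubID, Year, Title, ISBN}, so the common attributes are not a superkey of either fragment. The join is lossy.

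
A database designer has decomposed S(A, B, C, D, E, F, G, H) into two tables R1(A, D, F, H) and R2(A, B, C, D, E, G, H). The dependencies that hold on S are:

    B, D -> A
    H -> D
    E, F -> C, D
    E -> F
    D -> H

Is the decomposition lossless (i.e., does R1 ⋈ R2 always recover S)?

Common attributes: R1 ∩ R2 = {A, D, H}.
No dependency enlarges {A, D, H}, so (A, D, H)⁺ = {A, D, H}.
The closure contains neither all of R1 = {A, D, F, H} nor all of R2 = {A, B, C, D, E, G, H}, so the common attributes are not a superkey of either fragment. The join is lossy.

No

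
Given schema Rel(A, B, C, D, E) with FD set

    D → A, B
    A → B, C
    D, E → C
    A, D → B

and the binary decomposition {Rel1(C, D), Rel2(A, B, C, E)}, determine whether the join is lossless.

Common attributes: Rel1 ∩ Rel2 = {C}.
No dependency enlarges {C}, so (C)⁺ = {C}.
The closure contains neither all of Rel1 = {C, D} nor all of Rel2 = {A, B, C, E}, so the common attributes are not a superkey of either fragment. The join is lossy.

No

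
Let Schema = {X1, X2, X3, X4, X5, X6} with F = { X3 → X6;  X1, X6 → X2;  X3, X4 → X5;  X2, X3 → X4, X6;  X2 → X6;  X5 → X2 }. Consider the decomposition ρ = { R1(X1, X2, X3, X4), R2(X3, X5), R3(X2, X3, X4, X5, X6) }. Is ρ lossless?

Yes

Chase test. Columns are X1, X2, X3, X4, X5, X6; row i has aⱼ where attribute j ∈ Ri, else bᵢⱼ.
Initial tableau (one row per fragment):
  row 1: a1 a2 a3 a4 b15 b16
  row 2: b21 b22 a3 b24 a5 b26
  row 3: b31 a2 a3 a4 a5 a6
Rows 1 and 2 agree on X3; apply X3→X6 and equate their X6 entries.
Rows 1 and 3 agree on X3; apply X3→X6 and equate their X6 entries.
Rows 1 and 3 agree on X3, X4; apply X3, X4→X5 and equate their X5 entries.
Rows 1 and 2 agree on X5; apply X5→X2 and equate their X2 entries.
Rows 1 and 2 agree on X2, X3; apply X2, X3→X4, X6 and equate their X4, X6 entries.
Row 1 is now all distinguished symbols — the join is lossless.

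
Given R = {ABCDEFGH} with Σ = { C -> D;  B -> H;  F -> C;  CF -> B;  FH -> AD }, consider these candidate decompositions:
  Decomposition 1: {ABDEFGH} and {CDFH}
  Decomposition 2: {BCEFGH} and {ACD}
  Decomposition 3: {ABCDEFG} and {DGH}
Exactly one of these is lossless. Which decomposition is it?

Decomposition 1: common = {DFH}, closure = {ABCDFH} → lossless.
Decomposition 2: common = {C}, closure = {CD} → lossy.
Decomposition 3: common = {DG}, closure = {DG} → lossy.

Decomposition 1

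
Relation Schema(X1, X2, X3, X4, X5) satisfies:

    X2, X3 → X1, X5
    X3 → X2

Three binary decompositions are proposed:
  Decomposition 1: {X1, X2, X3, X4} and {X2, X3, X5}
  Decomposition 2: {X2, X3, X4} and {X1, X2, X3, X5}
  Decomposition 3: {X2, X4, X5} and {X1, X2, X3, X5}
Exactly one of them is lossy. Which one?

Decomposition 3

Decomposition 1: common = {X2, X3}, closure = {X1, X2, X3, X5} → lossless.
Decomposition 2: common = {X2, X3}, closure = {X1, X2, X3, X5} → lossless.
Decomposition 3: common = {X2, X5}, closure = {X2, X5} → lossy.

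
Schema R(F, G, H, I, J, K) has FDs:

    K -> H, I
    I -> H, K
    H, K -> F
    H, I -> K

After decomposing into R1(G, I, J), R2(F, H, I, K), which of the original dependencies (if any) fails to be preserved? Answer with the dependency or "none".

K → H, I lies within R2.
I → H, K lies within R2.
H, K → F lies within R2.
H, I → K lies within R2.
Every dependency is enforceable on the fragments, so the decomposition is dependency-preserving.

none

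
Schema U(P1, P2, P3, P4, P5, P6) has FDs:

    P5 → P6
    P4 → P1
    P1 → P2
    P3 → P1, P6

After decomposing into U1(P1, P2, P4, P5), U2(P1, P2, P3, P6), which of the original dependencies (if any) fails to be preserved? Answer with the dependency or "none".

Check P5 → P6: no single fragment contains all of {P5, P6}, and the restricted closure of {P5} across the fragments never reaches {P6}.
P4 → P1 is preserved.
P1 → P2 is preserved.
P3 → P1, P6 is preserved.

P5 → P6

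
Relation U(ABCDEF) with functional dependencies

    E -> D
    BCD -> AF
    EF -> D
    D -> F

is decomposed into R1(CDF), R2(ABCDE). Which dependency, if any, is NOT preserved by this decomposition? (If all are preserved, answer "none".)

E → D lies within R2.
BCD → AF: restricted closure across fragments reaches AF.
EF → D: restricted closure across fragments reaches D.
D → F lies within R1.
Every dependency is enforceable on the fragments, so the decomposition is dependency-preserving.

none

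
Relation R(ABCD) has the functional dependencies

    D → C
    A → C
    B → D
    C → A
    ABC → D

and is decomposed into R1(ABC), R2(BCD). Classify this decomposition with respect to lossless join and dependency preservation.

Lossless test: (BC)⁺ = {ABCD}, which contains all of one fragment — lossless.
Dependency preservation: ABC → D is not contained in any single fragment, but the restricted closure of its left-hand side across the fragments still reaches the right-hand side; the remaining FDs each lie inside some fragment. All dependencies are preserved.

lossless and dependency-preserving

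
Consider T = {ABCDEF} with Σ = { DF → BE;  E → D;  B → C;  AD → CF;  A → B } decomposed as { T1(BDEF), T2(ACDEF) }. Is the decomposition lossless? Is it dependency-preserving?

Lossless test: (DEF)⁺ = {BCDEF}, which contains all of one fragment — lossless.
Dependency preservation: the restricted closure of {B} across the fragments never reaches {C}, so B → C cannot be enforced without a join — not preserved.

lossless but not dependency-preserving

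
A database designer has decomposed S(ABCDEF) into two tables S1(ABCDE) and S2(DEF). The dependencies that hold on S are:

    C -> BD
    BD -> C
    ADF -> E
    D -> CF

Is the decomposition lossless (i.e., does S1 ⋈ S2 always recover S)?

Common attributes: S1 ∩ S2 = {DE}.
Closure of {DE}: D → CF applies, adding CF; C → BD applies, adding B. So (DE)⁺ = {BCDEF}.
This closure contains every attribute of S2, so S1 ∩ S2 → S2. The join is lossless.

Yes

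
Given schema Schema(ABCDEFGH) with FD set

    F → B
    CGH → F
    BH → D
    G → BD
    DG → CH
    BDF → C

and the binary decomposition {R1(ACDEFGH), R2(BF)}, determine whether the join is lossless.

Common attributes: R1 ∩ R2 = {F}.
Closure of {F}: F → B applies, adding B. So (F)⁺ = {BF}.
This closure contains every attribute of R2, so R1 ∩ R2 → R2. The join is lossless.

Yes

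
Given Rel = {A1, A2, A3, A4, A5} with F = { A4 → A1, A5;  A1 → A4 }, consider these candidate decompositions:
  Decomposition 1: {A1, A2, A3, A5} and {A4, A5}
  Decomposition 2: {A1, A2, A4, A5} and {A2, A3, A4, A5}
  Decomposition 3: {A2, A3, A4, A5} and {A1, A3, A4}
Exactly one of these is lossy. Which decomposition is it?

Decomposition 1

Decomposition 1: common = {A5}, closure = {A5} → lossy.
Decomposition 2: common = {A2, A4, A5}, closure = {A1, A2, A4, A5} → lossless.
Decomposition 3: common = {A3, A4}, closure = {A1, A3, A4, A5} → lossless.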